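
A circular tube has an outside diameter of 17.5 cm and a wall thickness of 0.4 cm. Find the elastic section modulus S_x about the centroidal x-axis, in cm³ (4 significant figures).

S_x ≈ 89.81 cm³

Treat the section as a set of non-overlapping primitives; coordinates are from the bounding-box lower-left.
Outer circle: ⌀17.5, A = 240.528 cm², y = 8.75 cm, Ī = 4603.86 cm⁴.
Bore (subtracted): ⌀16.7, A = 219.04 cm², y = 8.75 cm, Ī = 3 818 cm⁴.
By symmetry the centroid is at mid-height, ȳ = 8.75 cm.
All pieces are centred on the centroidal x-axis, so I = ΣĪ (holes subtracted) = 785.861 cm⁴.
Extreme fibre distance c = 8.75 cm; S = I/c = 89.8127 cm³.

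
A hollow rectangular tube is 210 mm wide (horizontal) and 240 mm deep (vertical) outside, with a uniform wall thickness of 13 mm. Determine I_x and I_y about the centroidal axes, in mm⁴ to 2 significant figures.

I_x ≈ 9.2 × 10⁷ mm⁴, I_y ≈ 7.4 × 10⁷ mm⁴

Break the section into simple shapes (no overlaps), measuring from the bottom-left corner of the bounding box.
Outer rectangle: 210 × 240, A = 50 400 mm², y = 120 mm, Ī = 241 920 000 mm⁴.
Inner void (subtracted): 184 × 214, A = 39 376 mm², y = 120 mm, Ī = 150 271 941 mm⁴.
By symmetry the centroid is at mid-height, ȳ = 120 mm.
All pieces are centred on the centroidal x-axis, so I = ΣĪ (holes subtracted) = 91 648 059 mm⁴.
Repeating about the centroidal y-axis gives I_y = 74 127 179 mm⁴.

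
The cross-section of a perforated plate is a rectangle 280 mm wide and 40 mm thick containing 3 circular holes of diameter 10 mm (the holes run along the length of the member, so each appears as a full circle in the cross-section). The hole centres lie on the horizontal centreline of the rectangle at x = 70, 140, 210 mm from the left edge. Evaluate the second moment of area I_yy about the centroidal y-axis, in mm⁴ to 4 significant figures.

Treat the section as a set of non-overlapping primitives; coordinates are from the bounding-box lower-left.
Plate: 280 × 40, A = 11 200 mm², x = 140 mm, Ī = 73 173 333 mm⁴.
Hole 1 (subtracted): ⌀10, A = 78.5398 mm², x = 70 mm, Ī = 490.874 mm⁴.
Hole 2 (subtracted): ⌀10, A = 78.5398 mm², x = 140 mm, Ī = 490.874 mm⁴.
Hole 3 (subtracted): ⌀10, A = 78.5398 mm², x = 210 mm, Ī = 490.874 mm⁴.
By symmetry the centroid is at mid-width, x̄ = 140 mm.
Transfer each piece to the centroidal y-axis using Ī + A·d² with d = x − 140:
  plate: d = 0 mm → contributes +73 173 333 mm⁴
  hole 1: d = -70 mm → contributes −385 336 mm⁴
  hole 2: d = 0 mm → contributes −490.874 mm⁴
  hole 3: d = 70 mm → contributes −385 336 mm⁴
Total I = 72 402 171 mm⁴.

I_yy ≈ 7.240 × 10⁷ mm⁴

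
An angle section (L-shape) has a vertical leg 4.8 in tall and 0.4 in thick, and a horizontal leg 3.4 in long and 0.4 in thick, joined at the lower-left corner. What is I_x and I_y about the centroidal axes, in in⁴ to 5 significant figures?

Break the section into simple shapes (no overlaps), measuring from the bottom-left corner of the bounding box.
Vertical leg: 0.4 × 4.8, A = 1.92 in², y = 2.4 in, Ī = 3.6864 in⁴.
Horizontal leg (remainder): 3 × 0.4, A = 1.2 in², y = 0.2 in, Ī = 0.016 in⁴.
Centroid: ȳ = ΣA·y / ΣA = 1.553846 in.
Transfer each piece to the centroidal x-axis using Ī + A·d² with d = y − 1.553846:
  vertical leg: d = 0.8461538 in → contributes +5.061075 in⁴
  horizontal leg (remainder): d = -1.353846 in → contributes +2.215479 in⁴
Total I = 7.276554 in⁴.
For the y-axis: x̄ = 0.8538462 in.
Repeating about the centroidal y-axis gives I_y = 3.059754 in⁴.

I_x ≈ 7.2766 in⁴, I_y ≈ 3.0598 in⁴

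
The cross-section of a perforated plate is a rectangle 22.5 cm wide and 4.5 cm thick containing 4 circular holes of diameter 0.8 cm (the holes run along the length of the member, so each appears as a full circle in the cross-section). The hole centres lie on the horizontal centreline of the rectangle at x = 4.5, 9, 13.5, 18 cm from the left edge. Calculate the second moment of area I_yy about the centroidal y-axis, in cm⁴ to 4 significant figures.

I_yy ≈ 4221 cm⁴

Break the section into simple shapes (no overlaps), measuring from the bottom-left corner of the bounding box.
Plate: 22.5 × 4.5, A = 101.25 cm², x = 11.25 cm, Ī = 4271.48 cm⁴.
Hole 1 (subtracted): ⌀0.8, A = 0.502655 cm², x = 4.5 cm, Ī = 0.0201062 cm⁴.
Hole 2 (subtracted): ⌀0.8, A = 0.502655 cm², x = 9 cm, Ī = 0.0201062 cm⁴.
Hole 3 (subtracted): ⌀0.8, A = 0.502655 cm², x = 13.5 cm, Ī = 0.0201062 cm⁴.
Hole 4 (subtracted): ⌀0.8, A = 0.502655 cm², x = 18 cm, Ī = 0.0201062 cm⁴.
By symmetry the centroid is at mid-width, x̄ = 11.25 cm.
Transfer each piece to the centroidal y-axis using Ī + A·d² with d = x − 11.25:
  plate: d = 0 cm → contributes +4271.48 cm⁴
  hole 1: d = -6.75 cm → contributes −22.9223 cm⁴
  hole 2: d = -2.25 cm → contributes −2.5648 cm⁴
  hole 3: d = 2.25 cm → contributes −2.5648 cm⁴
  hole 4: d = 6.75 cm → contributes −22.9223 cm⁴
Total I = 4220.51 cm⁴.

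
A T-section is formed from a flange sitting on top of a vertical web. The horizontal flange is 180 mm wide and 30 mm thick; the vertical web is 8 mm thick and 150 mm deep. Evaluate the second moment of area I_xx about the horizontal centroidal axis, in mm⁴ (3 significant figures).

Split into non-overlapping primitives; take the origin at the lower-left of the bounding box.
Flange: 180 × 30, A = 5 400 mm², y = 165 mm, Ī = 405 000 mm⁴.
Web: 8 × 150, A = 1 200 mm², y = 75 mm, Ī = 2 250 000 mm⁴.
Centroid: ȳ = ΣA·y / ΣA = 148.64 mm.
Transfer each piece to the horizontal centroidal axis using Ī + A·d² with d = y − 148.64:
  flange: d = 16.364 mm → contributes +1 850 950 mm⁴
  web: d = -73.636 mm → contributes +8 756 777 mm⁴
Total I = 10 607 727 mm⁴.

I_xx ≈ 1.06 × 10⁷ mm⁴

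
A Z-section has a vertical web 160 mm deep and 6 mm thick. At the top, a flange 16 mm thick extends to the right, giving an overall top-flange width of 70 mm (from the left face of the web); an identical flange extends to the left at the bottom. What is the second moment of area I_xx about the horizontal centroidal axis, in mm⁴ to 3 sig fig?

I_xx ≈ 1.27 × 10⁷ mm⁴

Decompose the section into non-overlapping parts with the origin at the bottom-left of its bounding rectangle.
Web: 6 × 160, A = 960 mm², y = 80 mm, Ī = 2 048 000 mm⁴.
Top flange (beyond web): 64 × 16, A = 1 024 mm², y = 152 mm, Ī = 21 845 mm⁴.
Bottom flange (beyond web): 64 × 16, A = 1 024 mm², y = 8 mm, Ī = 21 845 mm⁴.
Centroid: ȳ = ΣA·y / ΣA = 80 mm.
Transfer each piece to the horizontal centroidal axis using Ī + A·d² with d = y − 80:
  web: d = 0 mm → contributes +2 048 000 mm⁴
  top flange (beyond web): d = 72 mm → contributes +5 330 261 mm⁴
  bottom flange (beyond web): d = -72 mm → contributes +5 330 261 mm⁴
Total I = 12 708 523 mm⁴.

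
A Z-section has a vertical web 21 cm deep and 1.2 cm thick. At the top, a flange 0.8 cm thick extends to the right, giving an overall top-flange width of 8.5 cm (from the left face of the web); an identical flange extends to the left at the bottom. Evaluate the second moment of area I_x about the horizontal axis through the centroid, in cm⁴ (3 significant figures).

I_x ≈ 2120 cm⁴

Treat the section as a set of non-overlapping primitives; coordinates are from the bounding-box lower-left.
Web: 1.2 × 21, A = 25.2 cm², y = 10.5 cm, Ī = 926.1 cm⁴.
Top flange (beyond web): 7.3 × 0.8, A = 5.84 cm², y = 20.6 cm, Ī = 0.31147 cm⁴.
Bottom flange (beyond web): 7.3 × 0.8, A = 5.84 cm², y = 0.4 cm, Ī = 0.31147 cm⁴.
Centroid: ȳ = ΣA·y / ΣA = 10.5 cm.
Transfer each piece to the horizontal axis through the centroid using Ī + A·d² with d = y − 10.5:
  web: d = 0 cm → contributes +926.1 cm⁴
  top flange (beyond web): d = 10.1 cm → contributes +596.05 cm⁴
  bottom flange (beyond web): d = -10.1 cm → contributes +596.05 cm⁴
Total I = 2118.2 cm⁴.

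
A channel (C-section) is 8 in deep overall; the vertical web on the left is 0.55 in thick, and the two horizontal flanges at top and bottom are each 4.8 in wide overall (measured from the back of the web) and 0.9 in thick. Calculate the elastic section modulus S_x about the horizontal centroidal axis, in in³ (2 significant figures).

Split into non-overlapping primitives; take the origin at the lower-left of the bounding box.
Web: 0.55 × 8, A = 4.4 in², y = 4 in, Ī = 23.47 in⁴.
Top flange (beyond web): 4.25 × 0.9, A = 3.825 in², y = 7.55 in, Ī = 0.2582 in⁴.
Bottom flange (beyond web): 4.25 × 0.9, A = 3.825 in², y = 0.45 in, Ī = 0.2582 in⁴.
By symmetry the centroid is at mid-height, ȳ = 4 in.
Transfer each piece to the horizontal centroidal axis using Ī + A·d² with d = y − 4:
  web: d = 0 in → contributes +23.47 in⁴
  top flange (beyond web): d = 3.55 in → contributes +48.46 in⁴
  bottom flange (beyond web): d = -3.55 in → contributes +48.46 in⁴
Total I = 120.4 in⁴.
Extreme fibre distance c = 4 in; S = I/c = 30.1 in³.

S_x ≈ 30 in³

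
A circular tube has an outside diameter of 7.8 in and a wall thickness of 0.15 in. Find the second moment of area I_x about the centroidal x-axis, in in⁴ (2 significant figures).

I_x ≈ 26 in⁴

Break the section into simple shapes (no overlaps), measuring from the bottom-left corner of the bounding box.
Outer circle: ⌀7.8, A = 47.78 in², y = 3.9 in, Ī = 181.7 in⁴.
Bore (subtracted): ⌀7.5, A = 44.18 in², y = 3.9 in, Ī = 155.3 in⁴.
By symmetry the centroid is at mid-height, ȳ = 3.9 in.
All pieces are centred on the centroidal x-axis, so I = ΣĪ (holes subtracted) = 26.38 in⁴.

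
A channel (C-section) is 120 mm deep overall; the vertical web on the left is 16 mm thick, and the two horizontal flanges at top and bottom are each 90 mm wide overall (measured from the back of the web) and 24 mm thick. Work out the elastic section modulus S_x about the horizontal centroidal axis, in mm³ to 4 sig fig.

S_x ≈ 1.776 × 10⁵ mm³

Break the section into simple shapes (no overlaps), measuring from the bottom-left corner of the bounding box.
Web: 16 × 120, A = 1 920 mm², y = 60 mm, Ī = 2 304 000 mm⁴.
Top flange (beyond web): 74 × 24, A = 1 776 mm², y = 108 mm, Ī = 85 248 mm⁴.
Bottom flange (beyond web): 74 × 24, A = 1 776 mm², y = 12 mm, Ī = 85 248 mm⁴.
By symmetry the centroid is at mid-height, ȳ = 60 mm.
Transfer each piece to the horizontal centroidal axis using Ī + A·d² with d = y − 60:
  web: d = 0 mm → contributes +2 304 000 mm⁴
  top flange (beyond web): d = 48 mm → contributes +4 177 152 mm⁴
  bottom flange (beyond web): d = -48 mm → contributes +4 177 152 mm⁴
Total I = 10 658 304 mm⁴.
Extreme fibre distance c = 60 mm; S = I/c = 177 638 mm³.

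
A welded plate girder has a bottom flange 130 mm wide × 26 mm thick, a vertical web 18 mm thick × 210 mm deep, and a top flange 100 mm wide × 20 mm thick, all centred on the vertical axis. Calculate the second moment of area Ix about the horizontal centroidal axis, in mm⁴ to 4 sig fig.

Ix ≈ 8.455 × 10⁷ mm⁴

Break the section into simple shapes (no overlaps), measuring from the bottom-left corner of the bounding box.
Bottom plate: 130 × 26, A = 3 380 mm², y = 13 mm, Ī = 190 407 mm⁴.
Web plate: 18 × 210, A = 3 780 mm², y = 131 mm, Ī = 13 891 500 mm⁴.
Top plate: 100 × 20, A = 2 000 mm², y = 246 mm, Ī = 66666.7 mm⁴.
Centroid: ȳ = ΣA·y / ΣA = 112.568 mm.
Transfer each piece to the horizontal centroidal axis using Ī + A·d² with d = y − 112.568:
  bottom plate: d = -99.5677 mm → contributes +33 698 794 mm⁴
  web plate: d = 18.4323 mm → contributes +15 175 756 mm⁴
  top plate: d = 133.432 mm → contributes +35 675 032 mm⁴
Total I = 84 549 581 mm⁴.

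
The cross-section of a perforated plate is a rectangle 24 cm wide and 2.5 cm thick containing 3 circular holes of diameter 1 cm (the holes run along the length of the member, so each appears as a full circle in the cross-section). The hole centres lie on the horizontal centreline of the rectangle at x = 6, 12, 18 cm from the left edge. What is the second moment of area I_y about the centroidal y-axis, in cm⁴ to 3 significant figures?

Treat the section as a set of non-overlapping primitives; coordinates are from the bounding-box lower-left.
Plate: 24 × 2.5, A = 60 cm², x = 12 cm, Ī = 2 880 cm⁴.
Hole 1 (subtracted): ⌀1, A = 0.7854 cm², x = 6 cm, Ī = 0.049087 cm⁴.
Hole 2 (subtracted): ⌀1, A = 0.7854 cm², x = 12 cm, Ī = 0.049087 cm⁴.
Hole 3 (subtracted): ⌀1, A = 0.7854 cm², x = 18 cm, Ī = 0.049087 cm⁴.
By symmetry the centroid is at mid-width, x̄ = 12 cm.
Transfer each piece to the centroidal y-axis using Ī + A·d² with d = x − 12:
  plate: d = 0 cm → contributes +2 880 cm⁴
  hole 1: d = -6 cm → contributes −28.323 cm⁴
  hole 2: d = 0 cm → contributes −0.049087 cm⁴
  hole 3: d = 6 cm → contributes −28.323 cm⁴
Total I = 2823.3 cm⁴.

I_y ≈ 2820 cm⁴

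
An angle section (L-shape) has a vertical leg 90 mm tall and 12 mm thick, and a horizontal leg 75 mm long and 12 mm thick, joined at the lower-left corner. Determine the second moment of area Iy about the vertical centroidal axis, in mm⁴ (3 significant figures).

Iy ≈ 8.88 × 10⁵ mm⁴

Treat the section as a set of non-overlapping primitives; coordinates are from the bounding-box lower-left.
Vertical leg: 12 × 90, A = 1 080 mm², x = 6 mm, Ī = 12 960 mm⁴.
Horizontal leg (remainder): 63 × 12, A = 756 mm², x = 43.5 mm, Ī = 250 047 mm⁴.
Centroid: x̄ = ΣA·x / ΣA = 21.441 mm.
Transfer each piece to the vertical centroidal axis using Ī + A·d² with d = x − 21.441:
  vertical leg: d = -15.441 mm → contributes +270 464 mm⁴
  horizontal leg (remainder): d = 22.059 mm → contributes +617 910 mm⁴
Total I = 888 375 mm⁴.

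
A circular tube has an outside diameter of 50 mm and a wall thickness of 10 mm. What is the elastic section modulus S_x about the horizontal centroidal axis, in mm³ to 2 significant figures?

Split into non-overlapping primitives; take the origin at the lower-left of the bounding box.
Outer circle: ⌀50, A = 1 963 mm², y = 25 mm, Ī = 306 796 mm⁴.
Bore (subtracted): ⌀30, A = 706.9 mm², y = 25 mm, Ī = 39 761 mm⁴.
By symmetry the centroid is at mid-height, ȳ = 25 mm.
All pieces are centred on the horizontal centroidal axis, so I = ΣĪ (holes subtracted) = 267 035 mm⁴.
Extreme fibre distance c = 25 mm; S = I/c = 10 681 mm³.

S_x ≈ 1.1 × 10⁴ mm³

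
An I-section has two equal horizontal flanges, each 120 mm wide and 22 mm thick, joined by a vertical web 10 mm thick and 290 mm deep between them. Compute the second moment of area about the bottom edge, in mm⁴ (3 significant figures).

I_base ≈ 3.77 × 10⁸ mm⁴

Decompose the section into non-overlapping parts with the origin at the bottom-left of its bounding rectangle.
Bottom flange: 120 × 22, A = 2 640 mm², y = 11 mm, Ī = 106 480 mm⁴.
Web: 10 × 290, A = 2 900 mm², y = 167 mm, Ī = 20 324 167 mm⁴.
Top flange: 120 × 22, A = 2 640 mm², y = 323 mm, Ī = 106 480 mm⁴.
Transfer each piece to the base of the section using Ī + A·d² with d = y − 0:
  bottom flange: d = 11 mm → contributes +425 920 mm⁴
  web: d = 167 mm → contributes +101 202 267 mm⁴
  top flange: d = 323 mm → contributes +275 535 040 mm⁴
Total I = 377 163 227 mm⁴.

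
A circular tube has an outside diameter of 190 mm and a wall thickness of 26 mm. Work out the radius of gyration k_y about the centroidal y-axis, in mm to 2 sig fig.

Treat the section as a set of non-overlapping primitives; coordinates are from the bounding-box lower-left.
Outer circle: ⌀190, A = 28 353 mm², x = 95 mm, Ī = 63 971 171 mm⁴.
Bore (subtracted): ⌀138, A = 14 957 mm², x = 95 mm, Ī = 17 802 715 mm⁴.
By symmetry the centroid is at mid-width, x̄ = 95 mm.
All pieces are centred on the centroidal y-axis, so I = ΣĪ (holes subtracted) = 46 168 456 mm⁴.
Radius of gyration: k = √(I/A) = √(46 168 456 / 13 396) = 58.71 mm.

k_y ≈ 59 mm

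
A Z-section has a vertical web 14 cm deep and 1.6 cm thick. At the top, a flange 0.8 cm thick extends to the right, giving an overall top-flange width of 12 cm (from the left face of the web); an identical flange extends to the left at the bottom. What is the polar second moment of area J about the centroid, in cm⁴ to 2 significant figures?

J ≈ 1800 cm⁴

Treat the section as a set of non-overlapping primitives; coordinates are from the bounding-box lower-left.
Web: 1.6 × 14, A = 22.4 cm², y = 7 cm, Ī = 365.9 cm⁴.
Top flange (beyond web): 10.4 × 0.8, A = 8.32 cm², y = 13.6 cm, Ī = 0.4437 cm⁴.
Bottom flange (beyond web): 10.4 × 0.8, A = 8.32 cm², y = 0.4 cm, Ī = 0.4437 cm⁴.
Centroid: ȳ = ΣA·y / ΣA = 7 cm.
Transfer each piece to the centroidal x-axis using Ī + A·d² with d = y − 7:
  web: d = 0 cm → contributes +365.9 cm⁴
  top flange (beyond web): d = 6.6 cm → contributes +362.9 cm⁴
  bottom flange (beyond web): d = -6.6 cm → contributes +362.9 cm⁴
Total I = 1 092 cm⁴.
For the y-axis: x̄ = 11.2 cm.
Repeating about the centroidal y-axis gives I_y = 753.8 cm⁴.
Polar second moment: J = I_x + I_y = 1 845 cm⁴.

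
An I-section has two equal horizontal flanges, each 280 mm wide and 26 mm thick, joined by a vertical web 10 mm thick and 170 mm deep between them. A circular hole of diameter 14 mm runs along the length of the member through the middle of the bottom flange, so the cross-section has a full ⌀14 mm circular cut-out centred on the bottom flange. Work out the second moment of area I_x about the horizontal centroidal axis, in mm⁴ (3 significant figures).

Decompose the section into non-overlapping parts with the origin at the bottom-left of its bounding rectangle.
Bottom flange: 280 × 26, A = 7 280 mm², y = 13 mm, Ī = 410 107 mm⁴.
Web: 10 × 170, A = 1 700 mm², y = 111 mm, Ī = 4 094 167 mm⁴.
Top flange: 280 × 26, A = 7 280 mm², y = 209 mm, Ī = 410 107 mm⁴.
Hole (subtracted): ⌀14, A = 153.94 mm², y = 13 mm, Ī = 1885.7 mm⁴.
Centroid: ȳ = ΣA·y / ΣA = 111.94 mm.
Transfer each piece to the horizontal centroidal axis using Ī + A·d² with d = y − 111.94:
  bottom flange: d = -98.937 mm → contributes +71 670 117 mm⁴
  web: d = -0.93666 mm → contributes +4 095 658 mm⁴
  top flange: d = 97.063 mm → contributes +68 997 110 mm⁴
  hole: d = -98.937 mm → contributes −1 508 703 mm⁴
Total I = 143 254 183 mm⁴.

I_x ≈ 1.43 × 10⁸ mm⁴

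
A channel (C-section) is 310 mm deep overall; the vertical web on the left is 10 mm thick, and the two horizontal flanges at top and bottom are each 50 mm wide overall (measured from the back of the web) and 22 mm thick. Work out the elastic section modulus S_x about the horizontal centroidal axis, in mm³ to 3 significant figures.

Decompose the section into non-overlapping parts with the origin at the bottom-left of its bounding rectangle.
Web: 10 × 310, A = 3 100 mm², y = 155 mm, Ī = 24 825 833 mm⁴.
Top flange (beyond web): 40 × 22, A = 880 mm², y = 299 mm, Ī = 35 493 mm⁴.
Bottom flange (beyond web): 40 × 22, A = 880 mm², y = 11 mm, Ī = 35 493 mm⁴.
By symmetry the centroid is at mid-height, ȳ = 155 mm.
Transfer each piece to the horizontal centroidal axis using Ī + A·d² with d = y − 155:
  web: d = 0 mm → contributes +24 825 833 mm⁴
  top flange (beyond web): d = 144 mm → contributes +18 283 173 mm⁴
  bottom flange (beyond web): d = -144 mm → contributes +18 283 173 mm⁴
Total I = 61 392 180 mm⁴.
Extreme fibre distance c = 155 mm; S = I/c = 396 079 mm³.

S_x ≈ 3.96 × 10⁵ mm³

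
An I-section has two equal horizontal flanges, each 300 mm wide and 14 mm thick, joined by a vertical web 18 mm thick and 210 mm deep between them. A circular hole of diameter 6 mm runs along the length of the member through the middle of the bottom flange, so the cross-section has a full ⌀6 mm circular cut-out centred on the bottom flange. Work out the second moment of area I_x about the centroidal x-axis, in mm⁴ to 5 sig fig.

I_x ≈ 1.1904 × 10⁸ mm⁴

Treat the section as a set of non-overlapping primitives; coordinates are from the bounding-box lower-left.
Bottom flange: 300 × 14, A = 4 200 mm², y = 7 mm, Ī = 68 600 mm⁴.
Web: 18 × 210, A = 3 780 mm², y = 119 mm, Ī = 13 891 500 mm⁴.
Top flange: 300 × 14, A = 4 200 mm², y = 231 mm, Ī = 68 600 mm⁴.
Hole (subtracted): ⌀6, A = 28.27433 mm², y = 7 mm, Ī = 63.61725 mm⁴.
Centroid: ȳ = ΣA·y / ΣA = 119.2606 mm.
Transfer each piece to the centroidal x-axis using Ī + A·d² with d = y − 119.2606:
  bottom flange: d = -112.2606 mm → contributes +52 998 857 mm⁴
  web: d = -0.2605988 mm → contributes +13 891 757 mm⁴
  top flange: d = 111.7394 mm → contributes +52 508 514 mm⁴
  hole: d = -112.2606 mm → contributes −356389.3 mm⁴
Total I = 119 042 738 mm⁴.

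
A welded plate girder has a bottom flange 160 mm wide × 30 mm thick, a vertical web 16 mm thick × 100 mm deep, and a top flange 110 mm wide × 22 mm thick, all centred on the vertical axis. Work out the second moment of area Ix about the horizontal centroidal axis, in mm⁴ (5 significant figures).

Break the section into simple shapes (no overlaps), measuring from the bottom-left corner of the bounding box.
Bottom plate: 160 × 30, A = 4 800 mm², y = 15 mm, Ī = 360 000 mm⁴.
Web plate: 16 × 100, A = 1 600 mm², y = 80 mm, Ī = 1 333 333 mm⁴.
Top plate: 110 × 22, A = 2 420 mm², y = 141 mm, Ī = 97606.67 mm⁴.
Centroid: ȳ = ΣA·y / ΣA = 61.36281 mm.
Transfer each piece to the horizontal centroidal axis using Ī + A·d² with d = y − 61.36281:
  bottom plate: d = -46.36281 mm → contributes +10 677 650 mm⁴
  web plate: d = 18.63719 mm → contributes +1 889 085 mm⁴
  top plate: d = 79.63719 mm → contributes +15 445 444 mm⁴
Total I = 28 012 179 mm⁴.

Ix ≈ 2.8012 × 10⁷ mm⁴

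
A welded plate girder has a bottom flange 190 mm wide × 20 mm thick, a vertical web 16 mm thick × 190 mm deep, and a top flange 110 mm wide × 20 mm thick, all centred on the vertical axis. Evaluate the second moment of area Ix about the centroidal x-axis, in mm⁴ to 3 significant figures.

Split into non-overlapping primitives; take the origin at the lower-left of the bounding box.
Bottom plate: 190 × 20, A = 3 800 mm², y = 10 mm, Ī = 126 667 mm⁴.
Web plate: 16 × 190, A = 3 040 mm², y = 115 mm, Ī = 9 145 333 mm⁴.
Top plate: 110 × 20, A = 2 200 mm², y = 220 mm, Ī = 73 333 mm⁴.
Centroid: ȳ = ΣA·y / ΣA = 96.416 mm.
Transfer each piece to the centroidal x-axis using Ī + A·d² with d = y − 96.416:
  bottom plate: d = -86.416 mm → contributes +28 503 975 mm⁴
  web plate: d = 18.584 mm → contributes +10 195 251 mm⁴
  top plate: d = 123.58 mm → contributes +33 673 983 mm⁴
Total I = 72 373 209 mm⁴.

Ix ≈ 7.24 × 10⁷ mm⁴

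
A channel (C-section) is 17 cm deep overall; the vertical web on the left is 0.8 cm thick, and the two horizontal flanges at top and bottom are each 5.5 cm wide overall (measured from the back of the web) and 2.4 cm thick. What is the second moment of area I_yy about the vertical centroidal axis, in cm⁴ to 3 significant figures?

Treat the section as a set of non-overlapping primitives; coordinates are from the bounding-box lower-left.
Web: 0.8 × 17, A = 13.6 cm², x = 0.4 cm, Ī = 0.72533 cm⁴.
Top flange (beyond web): 4.7 × 2.4, A = 11.28 cm², x = 3.15 cm, Ī = 20.765 cm⁴.
Bottom flange (beyond web): 4.7 × 2.4, A = 11.28 cm², x = 3.15 cm, Ī = 20.765 cm⁴.
Centroid: x̄ = ΣA·x / ΣA = 2.1157 cm.
Transfer each piece to the vertical centroidal axis using Ī + A·d² with d = x − 2.1157:
  web: d = -1.7157 cm → contributes +40.759 cm⁴
  top flange (beyond web): d = 1.0343 cm → contributes +32.831 cm⁴
  bottom flange (beyond web): d = 1.0343 cm → contributes +32.831 cm⁴
Total I = 106.42 cm⁴.

I_yy ≈ 106 cm⁴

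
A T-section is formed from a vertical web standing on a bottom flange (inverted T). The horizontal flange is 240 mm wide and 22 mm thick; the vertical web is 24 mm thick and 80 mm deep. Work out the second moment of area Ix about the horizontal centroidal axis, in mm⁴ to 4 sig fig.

Break the section into simple shapes (no overlaps), measuring from the bottom-left corner of the bounding box.
Flange: 240 × 22, A = 5 280 mm², y = 11 mm, Ī = 212 960 mm⁴.
Web: 24 × 80, A = 1 920 mm², y = 62 mm, Ī = 1 024 000 mm⁴.
Centroid: ȳ = ΣA·y / ΣA = 24.6 mm.
Transfer each piece to the horizontal centroidal axis using Ī + A·d² with d = y − 24.6:
  flange: d = -13.6 mm → contributes +1 189 549 mm⁴
  web: d = 37.4 mm → contributes +3 709 619 mm⁴
Total I = 4 899 168 mm⁴.

Ix ≈ 4.899 × 10⁶ mm⁴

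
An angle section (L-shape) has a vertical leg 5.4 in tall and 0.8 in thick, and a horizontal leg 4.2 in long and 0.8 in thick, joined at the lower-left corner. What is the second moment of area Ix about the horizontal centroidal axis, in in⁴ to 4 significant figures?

Treat the section as a set of non-overlapping primitives; coordinates are from the bounding-box lower-left.
Vertical leg: 0.8 × 5.4, A = 4.32 in², y = 2.7 in, Ī = 10.4976 in⁴.
Horizontal leg (remainder): 3.4 × 0.8, A = 2.72 in², y = 0.4 in, Ī = 0.145067 in⁴.
Centroid: ȳ = ΣA·y / ΣA = 1.81136 in.
Transfer each piece to the horizontal centroidal axis using Ī + A·d² with d = y − 1.81136:
  vertical leg: d = 0.888636 in → contributes +13.909 in⁴
  horizontal leg (remainder): d = -1.41136 in → contributes +5.56316 in⁴
Total I = 19.4722 in⁴.

Ix ≈ 19.47 in⁴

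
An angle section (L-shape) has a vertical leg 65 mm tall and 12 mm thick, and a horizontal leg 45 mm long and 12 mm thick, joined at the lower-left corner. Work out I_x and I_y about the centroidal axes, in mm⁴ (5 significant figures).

Treat the section as a set of non-overlapping primitives; coordinates are from the bounding-box lower-left.
Vertical leg: 12 × 65, A = 780 mm², y = 32.5 mm, Ī = 274 625 mm⁴.
Horizontal leg (remainder): 33 × 12, A = 396 mm², y = 6 mm, Ī = 4 752 mm⁴.
Centroid: ȳ = ΣA·y / ΣA = 23.57653 mm.
Transfer each piece to the centroidal x-axis using Ī + A·d² with d = y − 23.57653:
  vertical leg: d = 8.923469 mm → contributes +336735.1 mm⁴
  horizontal leg (remainder): d = -17.57653 mm → contributes +127 090 mm⁴
Total I = 463825.1 mm⁴.
For the y-axis: x̄ = 13.57653 mm.
Repeating about the centroidal y-axis gives I_y = 178265.1 mm⁴.

I_x ≈ 4.6383 × 10⁵ mm⁴, I_y ≈ 1.7827 × 10⁵ mm⁴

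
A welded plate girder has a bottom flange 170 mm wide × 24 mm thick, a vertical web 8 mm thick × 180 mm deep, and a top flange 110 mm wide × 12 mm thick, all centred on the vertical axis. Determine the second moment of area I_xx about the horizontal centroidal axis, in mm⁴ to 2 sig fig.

I_xx ≈ 4.6 × 10⁷ mm⁴

Treat the section as a set of non-overlapping primitives; coordinates are from the bounding-box lower-left.
Bottom plate: 170 × 24, A = 4 080 mm², y = 12 mm, Ī = 195 840 mm⁴.
Web plate: 8 × 180, A = 1 440 mm², y = 114 mm, Ī = 3 888 000 mm⁴.
Top plate: 110 × 12, A = 1 320 mm², y = 210 mm, Ī = 15 840 mm⁴.
Centroid: ȳ = ΣA·y / ΣA = 71.68 mm.
Transfer each piece to the horizontal centroidal axis using Ī + A·d² with d = y − 71.68:
  bottom plate: d = -59.68 mm → contributes +14 729 636 mm⁴
  web plate: d = 42.32 mm → contributes +6 466 501 mm⁴
  top plate: d = 138.3 mm → contributes +25 269 100 mm⁴
Total I = 46 465 238 mm⁴.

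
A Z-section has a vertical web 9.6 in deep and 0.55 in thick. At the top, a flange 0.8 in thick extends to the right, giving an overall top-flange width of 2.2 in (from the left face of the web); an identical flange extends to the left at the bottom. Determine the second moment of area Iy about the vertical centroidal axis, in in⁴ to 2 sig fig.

Iy ≈ 3.9 in⁴

Split into non-overlapping primitives; take the origin at the lower-left of the bounding box.
Web: 0.55 × 9.6, A = 5.28 in², x = 1.925 in, Ī = 0.1331 in⁴.
Top flange (beyond web): 1.65 × 0.8, A = 1.32 in², x = 3.025 in, Ī = 0.2995 in⁴.
Bottom flange (beyond web): 1.65 × 0.8, A = 1.32 in², x = 0.825 in, Ī = 0.2995 in⁴.
Centroid: x̄ = ΣA·x / ΣA = 1.925 in.
Transfer each piece to the vertical centroidal axis using Ī + A·d² with d = x − 1.925:
  web: d = 0 in → contributes +0.1331 in⁴
  top flange (beyond web): d = 1.1 in → contributes +1.897 in⁴
  bottom flange (beyond web): d = -1.1 in → contributes +1.897 in⁴
Total I = 3.926 in⁴.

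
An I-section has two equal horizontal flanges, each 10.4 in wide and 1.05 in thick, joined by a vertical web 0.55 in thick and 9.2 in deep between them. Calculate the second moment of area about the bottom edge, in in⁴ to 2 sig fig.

Break the section into simple shapes (no overlaps), measuring from the bottom-left corner of the bounding box.
Bottom flange: 10.4 × 1.05, A = 10.92 in², y = 0.525 in, Ī = 1.003 in⁴.
Web: 0.55 × 9.2, A = 5.06 in², y = 5.65 in, Ī = 35.69 in⁴.
Top flange: 10.4 × 1.05, A = 10.92 in², y = 10.78 in, Ī = 1.003 in⁴.
Transfer each piece to the bottom edge using Ī + A·d² with d = y − 0:
  bottom flange: d = 0.525 in → contributes +4.013 in⁴
  web: d = 5.65 in → contributes +197.2 in⁴
  top flange: d = 10.78 in → contributes +1 269 in⁴
Total I = 1 470 in⁴.

I_base ≈ 1500 in⁴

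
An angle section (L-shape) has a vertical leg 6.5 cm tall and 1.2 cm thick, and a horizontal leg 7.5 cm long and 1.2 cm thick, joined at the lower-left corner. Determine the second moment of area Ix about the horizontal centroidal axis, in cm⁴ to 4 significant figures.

Ix ≈ 55.33 cm⁴

Treat the section as a set of non-overlapping primitives; coordinates are from the bounding-box lower-left.
Vertical leg: 1.2 × 6.5, A = 7.8 cm², y = 3.25 cm, Ī = 27.4625 cm⁴.
Horizontal leg (remainder): 6.3 × 1.2, A = 7.56 cm², y = 0.6 cm, Ī = 0.9072 cm⁴.
Centroid: ȳ = ΣA·y / ΣA = 1.9457 cm.
Transfer each piece to the horizontal centroidal axis using Ī + A·d² with d = y − 1.9457:
  vertical leg: d = 1.3043 cm → contributes +40.7318 cm⁴
  horizontal leg (remainder): d = -1.3457 cm → contributes +14.5977 cm⁴
Total I = 55.3295 cm⁴.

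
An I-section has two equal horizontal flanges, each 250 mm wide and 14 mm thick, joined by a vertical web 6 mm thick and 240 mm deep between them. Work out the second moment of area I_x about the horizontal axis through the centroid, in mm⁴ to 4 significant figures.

I_x ≈ 1.199 × 10⁸ mm⁴

Split into non-overlapping primitives; take the origin at the lower-left of the bounding box.
Bottom flange: 250 × 14, A = 3 500 mm², y = 7 mm, Ī = 57166.7 mm⁴.
Web: 6 × 240, A = 1 440 mm², y = 134 mm, Ī = 6 912 000 mm⁴.
Top flange: 250 × 14, A = 3 500 mm², y = 261 mm, Ī = 57166.7 mm⁴.
By symmetry the centroid is at mid-height, ȳ = 134 mm.
Transfer each piece to the horizontal axis through the centroid using Ī + A·d² with d = y − 134:
  bottom flange: d = -127 mm → contributes +56 508 667 mm⁴
  web: d = 0 mm → contributes +6 912 000 mm⁴
  top flange: d = 127 mm → contributes +56 508 667 mm⁴
Total I = 119 929 333 mm⁴.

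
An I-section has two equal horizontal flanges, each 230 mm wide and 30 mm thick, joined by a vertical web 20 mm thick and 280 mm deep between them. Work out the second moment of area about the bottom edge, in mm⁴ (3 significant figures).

I_base ≈ 9.30 × 10⁸ mm⁴

Split into non-overlapping primitives; take the origin at the lower-left of the bounding box.
Bottom flange: 230 × 30, A = 6 900 mm², y = 15 mm, Ī = 517 500 mm⁴.
Web: 20 × 280, A = 5 600 mm², y = 170 mm, Ī = 36 586 667 mm⁴.
Top flange: 230 × 30, A = 6 900 mm², y = 325 mm, Ī = 517 500 mm⁴.
Transfer each piece to the bottom edge using Ī + A·d² with d = y − 0:
  bottom flange: d = 15 mm → contributes +2 070 000 mm⁴
  web: d = 170 mm → contributes +198 426 667 mm⁴
  top flange: d = 325 mm → contributes +729 330 000 mm⁴
Total I = 929 826 667 mm⁴.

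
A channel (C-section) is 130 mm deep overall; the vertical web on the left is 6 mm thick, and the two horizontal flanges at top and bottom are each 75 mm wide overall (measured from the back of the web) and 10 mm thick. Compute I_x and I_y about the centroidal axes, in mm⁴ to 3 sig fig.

I_x ≈ 6.08 × 10⁶ mm⁴, I_y ≈ 1.25 × 10⁶ mm⁴

Treat the section as a set of non-overlapping primitives; coordinates are from the bounding-box lower-left.
Web: 6 × 130, A = 780 mm², y = 65 mm, Ī = 1 098 500 mm⁴.
Top flange (beyond web): 69 × 10, A = 690 mm², y = 125 mm, Ī = 5 750 mm⁴.
Bottom flange (beyond web): 69 × 10, A = 690 mm², y = 5 mm, Ī = 5 750 mm⁴.
By symmetry the centroid is at mid-height, ȳ = 65 mm.
Transfer each piece to the centroidal x-axis using Ī + A·d² with d = y − 65:
  web: d = 0 mm → contributes +1 098 500 mm⁴
  top flange (beyond web): d = 60 mm → contributes +2 489 750 mm⁴
  bottom flange (beyond web): d = -60 mm → contributes +2 489 750 mm⁴
Total I = 6 078 000 mm⁴.
For the y-axis: x̄ = 26.958 mm.
Repeating about the centroidal y-axis gives I_y = 1 250 636 mm⁴.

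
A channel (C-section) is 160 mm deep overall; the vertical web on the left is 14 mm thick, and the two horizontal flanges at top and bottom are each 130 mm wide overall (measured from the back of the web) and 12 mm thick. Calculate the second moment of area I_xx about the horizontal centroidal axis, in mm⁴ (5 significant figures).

Treat the section as a set of non-overlapping primitives; coordinates are from the bounding-box lower-left.
Web: 14 × 160, A = 2 240 mm², y = 80 mm, Ī = 4 778 667 mm⁴.
Top flange (beyond web): 116 × 12, A = 1 392 mm², y = 154 mm, Ī = 16 704 mm⁴.
Bottom flange (beyond web): 116 × 12, A = 1 392 mm², y = 6 mm, Ī = 16 704 mm⁴.
By symmetry the centroid is at mid-height, ȳ = 80 mm.
Transfer each piece to the horizontal centroidal axis using Ī + A·d² with d = y − 80:
  web: d = 0 mm → contributes +4 778 667 mm⁴
  top flange (beyond web): d = 74 mm → contributes +7 639 296 mm⁴
  bottom flange (beyond web): d = -74 mm → contributes +7 639 296 mm⁴
Total I = 20 057 259 mm⁴.

I_xx ≈ 2.0057 × 10⁷ mm⁴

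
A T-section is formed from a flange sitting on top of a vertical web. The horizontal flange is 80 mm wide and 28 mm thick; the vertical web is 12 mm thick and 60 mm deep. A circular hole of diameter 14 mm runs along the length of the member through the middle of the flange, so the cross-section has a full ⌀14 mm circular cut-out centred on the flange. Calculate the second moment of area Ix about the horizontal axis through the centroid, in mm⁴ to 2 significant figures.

Ix ≈ 1.4 × 10⁶ mm⁴

Break the section into simple shapes (no overlaps), measuring from the bottom-left corner of the bounding box.
Flange: 80 × 28, A = 2 240 mm², y = 74 mm, Ī = 146 347 mm⁴.
Web: 12 × 60, A = 720 mm², y = 30 mm, Ī = 216 000 mm⁴.
Hole (subtracted): ⌀14, A = 153.9 mm², y = 74 mm, Ī = 1 886 mm⁴.
Centroid: ȳ = ΣA·y / ΣA = 62.71 mm.
Transfer each piece to the horizontal axis through the centroid using Ī + A·d² with d = y − 62.71:
  flange: d = 11.29 mm → contributes +431 858 mm⁴
  web: d = -32.71 mm → contributes +986 367 mm⁴
  hole: d = 11.29 mm → contributes −21 507 mm⁴
Total I = 1 396 719 mm⁴.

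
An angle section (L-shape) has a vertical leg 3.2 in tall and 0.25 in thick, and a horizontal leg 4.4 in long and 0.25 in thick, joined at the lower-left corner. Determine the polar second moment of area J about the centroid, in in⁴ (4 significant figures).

Split into non-overlapping primitives; take the origin at the lower-left of the bounding box.
Vertical leg: 0.25 × 3.2, A = 0.8 in², y = 1.6 in, Ī = 0.682667 in⁴.
Horizontal leg (remainder): 4.15 × 0.25, A = 1.0375 in², y = 0.125 in, Ī = 0.00540365 in⁴.
Centroid: ȳ = ΣA·y / ΣA = 0.767177 in.
Transfer each piece to the centroidal x-axis using Ī + A·d² with d = y − 0.767177:
  vertical leg: d = 0.832823 in → contributes +1.23754 in⁴
  horizontal leg (remainder): d = -0.642177 in → contributes +0.433259 in⁴
Total I = 1.6708 in⁴.
For the y-axis: x̄ = 1.36718 in.
Repeating about the centroidal y-axis gives I_y = 3.67943 in⁴.
Polar second moment: J = I_x + I_y = 5.35023 in⁴.

J ≈ 5.350 in⁴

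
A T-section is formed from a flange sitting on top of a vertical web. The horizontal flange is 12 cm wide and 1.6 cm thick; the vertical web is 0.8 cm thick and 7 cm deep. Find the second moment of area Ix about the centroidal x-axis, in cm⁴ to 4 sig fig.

Split into non-overlapping primitives; take the origin at the lower-left of the bounding box.
Flange: 12 × 1.6, A = 19.2 cm², y = 7.8 cm, Ī = 4.096 cm⁴.
Web: 0.8 × 7, A = 5.6 cm², y = 3.5 cm, Ī = 22.8667 cm⁴.
Centroid: ȳ = ΣA·y / ΣA = 6.82903 cm.
Transfer each piece to the centroidal x-axis using Ī + A·d² with d = y − 6.82903:
  flange: d = 0.970968 cm → contributes +22.1973 cm⁴
  web: d = -3.32903 cm → contributes +84.9284 cm⁴
Total I = 107.126 cm⁴.

Ix ≈ 107.1 cm⁴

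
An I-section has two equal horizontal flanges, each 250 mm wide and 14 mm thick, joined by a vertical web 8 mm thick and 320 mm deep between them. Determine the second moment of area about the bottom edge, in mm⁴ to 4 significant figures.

I_base ≈ 5.066 × 10⁸ mm⁴

Treat the section as a set of non-overlapping primitives; coordinates are from the bounding-box lower-left.
Bottom flange: 250 × 14, A = 3 500 mm², y = 7 mm, Ī = 57166.7 mm⁴.
Web: 8 × 320, A = 2 560 mm², y = 174 mm, Ī = 21 845 333 mm⁴.
Top flange: 250 × 14, A = 3 500 mm², y = 341 mm, Ī = 57166.7 mm⁴.
Transfer each piece to the bottom edge using Ī + A·d² with d = y − 0:
  bottom flange: d = 7 mm → contributes +228 667 mm⁴
  web: d = 174 mm → contributes +99 351 893 mm⁴
  top flange: d = 341 mm → contributes +407 040 667 mm⁴
Total I = 506 621 227 mm⁴.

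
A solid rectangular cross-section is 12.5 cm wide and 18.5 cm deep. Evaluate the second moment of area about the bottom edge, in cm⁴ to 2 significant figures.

The section: 12.5 × 18.5, A = 231.3 cm², y = 9.25 cm, Ī = 6 595 cm⁴.
Transfer it to a horizontal axis along the bottom face using Ī + A·d² with d = y − 0:
  the section: d = 9.25 cm → contributes +26 382 cm⁴
Total I = 26 382 cm⁴.

I_base ≈ 2.6 × 10⁴ cm⁴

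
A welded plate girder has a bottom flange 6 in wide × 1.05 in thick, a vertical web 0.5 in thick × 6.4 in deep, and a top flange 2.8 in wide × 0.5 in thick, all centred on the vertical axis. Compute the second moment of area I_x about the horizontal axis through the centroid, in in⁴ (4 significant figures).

Treat the section as a set of non-overlapping primitives; coordinates are from the bounding-box lower-left.
Bottom plate: 6 × 1.05, A = 6.3 in², y = 0.525 in, Ī = 0.578813 in⁴.
Web plate: 0.5 × 6.4, A = 3.2 in², y = 4.25 in, Ī = 10.9227 in⁴.
Top plate: 2.8 × 0.5, A = 1.4 in², y = 7.7 in, Ī = 0.0291667 in⁴.
Centroid: ȳ = ΣA·y / ΣA = 2.54014 in.
Transfer each piece to the horizontal axis through the centroid using Ī + A·d² with d = y − 2.54014:
  bottom plate: d = -2.01514 in → contributes +26.1617 in⁴
  web plate: d = 1.70986 in → contributes +20.2783 in⁴
  top plate: d = 5.15986 in → contributes +37.303 in⁴
Total I = 83.743 in⁴.

I_x ≈ 83.74 in⁴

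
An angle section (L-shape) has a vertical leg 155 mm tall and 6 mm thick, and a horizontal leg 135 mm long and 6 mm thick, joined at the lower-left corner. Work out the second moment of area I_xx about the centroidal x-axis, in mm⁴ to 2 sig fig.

I_xx ≈ 4.2 × 10⁶ mm⁴

Break the section into simple shapes (no overlaps), measuring from the bottom-left corner of the bounding box.
Vertical leg: 6 × 155, A = 930 mm², y = 77.5 mm, Ī = 1 861 938 mm⁴.
Horizontal leg (remainder): 129 × 6, A = 774 mm², y = 3 mm, Ī = 2 322 mm⁴.
Centroid: ȳ = ΣA·y / ΣA = 43.66 mm.
Transfer each piece to the centroidal x-axis using Ī + A·d² with d = y − 43.66:
  vertical leg: d = 33.84 mm → contributes +2 926 910 mm⁴
  horizontal leg (remainder): d = -40.66 mm → contributes +1 281 940 mm⁴
Total I = 4 208 849 mm⁴.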